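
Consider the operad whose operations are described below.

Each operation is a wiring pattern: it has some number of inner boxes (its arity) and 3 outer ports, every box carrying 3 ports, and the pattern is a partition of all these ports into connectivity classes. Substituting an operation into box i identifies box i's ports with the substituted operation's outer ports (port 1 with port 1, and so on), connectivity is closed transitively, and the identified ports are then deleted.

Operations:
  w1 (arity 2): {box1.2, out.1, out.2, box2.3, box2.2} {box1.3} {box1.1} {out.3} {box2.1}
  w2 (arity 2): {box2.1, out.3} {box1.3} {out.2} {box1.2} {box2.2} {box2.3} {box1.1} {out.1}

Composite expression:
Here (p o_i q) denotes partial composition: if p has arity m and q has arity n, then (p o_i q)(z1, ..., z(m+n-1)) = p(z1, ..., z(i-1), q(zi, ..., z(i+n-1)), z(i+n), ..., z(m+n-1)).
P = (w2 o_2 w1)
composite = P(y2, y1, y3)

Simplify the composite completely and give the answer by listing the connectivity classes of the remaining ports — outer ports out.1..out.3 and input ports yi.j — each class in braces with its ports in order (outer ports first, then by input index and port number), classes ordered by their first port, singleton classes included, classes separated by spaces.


Substituting into w2 glues patterns; closure does the rest.
w1 over (y1, y3) gives {out.1, out.2, y1.2, y3.2, y3.3} {out.3} {y1.1} {y1.3} {y3.1}, out.j being that stage's outer ports
w2 over (y2, y1, y3) gives {out.1} {out.2} {out.3, y1.2, y3.2, y3.3} {y1.1} {y1.3} {y2.1} {y2.2} {y2.3} {y3.1}, out.j being that stage's outer ports

{out.1} {out.2} {out.3, y1.2, y3.2, y3.3} {y1.1} {y1.3} {y2.1} {y2.2} {y2.3} {y3.1}


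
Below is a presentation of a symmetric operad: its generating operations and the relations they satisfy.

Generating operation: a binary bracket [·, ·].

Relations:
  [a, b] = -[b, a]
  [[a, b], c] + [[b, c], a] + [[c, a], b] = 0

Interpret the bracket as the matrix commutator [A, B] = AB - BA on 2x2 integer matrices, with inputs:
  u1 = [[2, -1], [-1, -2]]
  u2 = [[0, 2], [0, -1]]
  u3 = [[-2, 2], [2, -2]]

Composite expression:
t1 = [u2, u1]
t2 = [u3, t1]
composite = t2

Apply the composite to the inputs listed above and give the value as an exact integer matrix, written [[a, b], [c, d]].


[[20, 8], [-8, -20]]

[u2, u1] = [[-2, -9], [1, 2]]
[u3, [u2, u1]] = [[20, 8], [-8, -20]]


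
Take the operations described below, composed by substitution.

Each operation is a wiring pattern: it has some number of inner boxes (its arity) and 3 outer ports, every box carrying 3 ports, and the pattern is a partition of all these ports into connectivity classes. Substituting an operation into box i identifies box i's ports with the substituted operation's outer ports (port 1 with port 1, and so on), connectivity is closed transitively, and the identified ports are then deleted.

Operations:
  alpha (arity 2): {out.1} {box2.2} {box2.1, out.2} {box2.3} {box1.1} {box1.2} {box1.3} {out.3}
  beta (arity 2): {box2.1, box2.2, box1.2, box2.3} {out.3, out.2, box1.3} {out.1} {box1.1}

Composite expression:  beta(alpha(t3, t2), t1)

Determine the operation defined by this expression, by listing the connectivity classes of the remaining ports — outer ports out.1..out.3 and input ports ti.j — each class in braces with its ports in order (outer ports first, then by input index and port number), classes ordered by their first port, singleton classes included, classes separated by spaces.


Connectivity passes through glued beta-boundaries; trace each wire chain.
composing alpha on (t3, t2), with out.j its own outer ports: {out.1} {out.2, t2.1} {out.3} {t2.2} {t2.3} {t3.1} {t3.2} {t3.3}
composing beta on (t3, t2, t1), with out.j its own outer ports: {out.1} {out.2, out.3} {t1.1, t1.2, t1.3, t2.1} {t2.2} {t2.3} {t3.1} {t3.2} {t3.3}

{out.1} {out.2, out.3} {t1.1, t1.2, t1.3, t2.1} {t2.2} {t2.3} {t3.1} {t3.2} {t3.3}


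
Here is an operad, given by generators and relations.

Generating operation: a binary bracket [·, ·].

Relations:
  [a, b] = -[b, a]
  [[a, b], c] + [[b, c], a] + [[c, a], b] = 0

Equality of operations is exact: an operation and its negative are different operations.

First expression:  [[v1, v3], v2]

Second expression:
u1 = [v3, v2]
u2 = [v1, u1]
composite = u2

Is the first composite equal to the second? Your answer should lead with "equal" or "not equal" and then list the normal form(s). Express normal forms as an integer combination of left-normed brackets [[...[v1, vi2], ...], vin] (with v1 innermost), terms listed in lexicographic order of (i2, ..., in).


not equal: they reduce to [[v1, v3], v2] and -[[v1, v2], v3] + [[v1, v3], v2]


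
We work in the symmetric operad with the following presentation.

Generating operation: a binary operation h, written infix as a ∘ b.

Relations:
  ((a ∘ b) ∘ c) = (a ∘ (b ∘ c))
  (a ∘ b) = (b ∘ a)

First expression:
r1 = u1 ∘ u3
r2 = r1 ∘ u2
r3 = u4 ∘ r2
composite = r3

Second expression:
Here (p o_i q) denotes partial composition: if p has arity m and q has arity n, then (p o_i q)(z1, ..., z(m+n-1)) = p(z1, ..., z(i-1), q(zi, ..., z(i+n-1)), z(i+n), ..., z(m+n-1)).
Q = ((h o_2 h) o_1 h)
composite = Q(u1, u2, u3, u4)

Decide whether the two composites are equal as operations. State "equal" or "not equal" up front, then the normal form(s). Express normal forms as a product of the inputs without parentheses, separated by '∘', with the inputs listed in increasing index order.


equal: each reduces to u1 ∘ u2 ∘ u3 ∘ u4

The first expression reduces to u1 ∘ u2 ∘ u3 ∘ u4
The second expression reduces to u1 ∘ u2 ∘ u3 ∘ u4
Both agree, so they are equal.


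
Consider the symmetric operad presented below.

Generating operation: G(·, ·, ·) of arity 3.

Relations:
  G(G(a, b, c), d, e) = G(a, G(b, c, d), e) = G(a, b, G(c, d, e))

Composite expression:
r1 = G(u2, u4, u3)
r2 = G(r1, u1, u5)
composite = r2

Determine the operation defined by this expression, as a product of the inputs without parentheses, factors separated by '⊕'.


Under associativity of G, the answer is the u's in reading order.
G(u2, u4, u3) unparenthesizes to u2 ⊕ u4 ⊕ u3
G(G(u2, u4, u3), u1, u5) unparenthesizes to u2 ⊕ u4 ⊕ u3 ⊕ u1 ⊕ u5

u2 ⊕ u4 ⊕ u3 ⊕ u1 ⊕ u5


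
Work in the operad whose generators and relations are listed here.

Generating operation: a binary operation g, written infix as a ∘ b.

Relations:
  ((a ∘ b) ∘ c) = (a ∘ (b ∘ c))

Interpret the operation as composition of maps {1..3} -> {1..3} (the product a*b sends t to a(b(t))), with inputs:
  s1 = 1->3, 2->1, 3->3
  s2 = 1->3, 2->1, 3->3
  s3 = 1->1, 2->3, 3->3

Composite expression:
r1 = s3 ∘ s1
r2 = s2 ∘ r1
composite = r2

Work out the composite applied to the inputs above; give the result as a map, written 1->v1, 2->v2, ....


1->3, 2->3, 3->3

(s3 ∘ s1) = 1->3, 2->1, 3->3
(s2 ∘ (s3 ∘ s1)) = 1->3, 2->3, 3->3


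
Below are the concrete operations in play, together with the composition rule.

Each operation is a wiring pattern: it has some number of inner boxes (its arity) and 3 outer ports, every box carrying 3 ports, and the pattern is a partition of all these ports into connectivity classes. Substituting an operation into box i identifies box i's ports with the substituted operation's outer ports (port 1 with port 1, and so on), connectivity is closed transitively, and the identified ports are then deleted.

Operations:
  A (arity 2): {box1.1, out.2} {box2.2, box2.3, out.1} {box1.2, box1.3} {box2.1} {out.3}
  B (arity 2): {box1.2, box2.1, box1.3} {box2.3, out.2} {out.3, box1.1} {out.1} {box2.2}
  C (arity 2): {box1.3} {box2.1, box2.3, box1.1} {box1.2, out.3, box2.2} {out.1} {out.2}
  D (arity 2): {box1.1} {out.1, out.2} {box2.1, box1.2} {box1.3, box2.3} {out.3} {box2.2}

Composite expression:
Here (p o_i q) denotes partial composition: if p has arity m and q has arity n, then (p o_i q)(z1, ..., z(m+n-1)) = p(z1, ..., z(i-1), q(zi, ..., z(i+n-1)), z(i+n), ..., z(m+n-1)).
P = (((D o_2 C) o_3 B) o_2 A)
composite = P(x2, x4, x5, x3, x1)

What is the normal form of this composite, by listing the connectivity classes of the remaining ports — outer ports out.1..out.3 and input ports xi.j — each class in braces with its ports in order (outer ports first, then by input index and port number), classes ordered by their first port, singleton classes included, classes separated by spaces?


Two ports join when wires chain via D-identified ports.
composing A on (x4, x5), with out.j its own outer ports: {out.1, x5.2, x5.3} {out.2, x4.1} {out.3} {x4.2, x4.3} {x5.1}
composing B on (x3, x1), with out.j its own outer ports: {out.1} {out.2, x1.3} {out.3, x3.1} {x1.1, x3.2, x3.3} {x1.2}
composing C on (x4, x5, x3, x1), with out.j its own outer ports: {out.1} {out.2} {out.3, x1.3, x4.1} {x1.1, x3.2, x3.3} {x1.2} {x3.1, x5.2, x5.3} {x4.2, x4.3} {x5.1}
composing D on (x2, x4, x5, x3, x1), with out.j its own outer ports: {out.1, out.2} {out.3} {x1.1, x3.2, x3.3} {x1.2} {x1.3, x2.3, x4.1} {x2.1} {x2.2} {x3.1, x5.2, x5.3} {x4.2, x4.3} {x5.1}

{out.1, out.2} {out.3} {x1.1, x3.2, x3.3} {x1.2} {x1.3, x2.3, x4.1} {x2.1} {x2.2} {x3.1, x5.2, x5.3} {x4.2, x4.3} {x5.1}


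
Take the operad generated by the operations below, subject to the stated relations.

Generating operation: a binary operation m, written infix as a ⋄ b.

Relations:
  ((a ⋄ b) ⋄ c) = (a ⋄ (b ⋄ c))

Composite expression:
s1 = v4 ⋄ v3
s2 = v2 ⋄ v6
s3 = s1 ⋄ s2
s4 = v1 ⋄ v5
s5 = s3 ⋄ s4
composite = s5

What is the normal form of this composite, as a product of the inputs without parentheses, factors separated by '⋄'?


v4 ⋄ v3 ⋄ v2 ⋄ v6 ⋄ v1 ⋄ v5

Associativity of m dissolves the nesting; only the v-input order survives.
(v4 ⋄ v3) reduces to v4 ⋄ v3
(v2 ⋄ v6) reduces to v2 ⋄ v6
((v4 ⋄ v3) ⋄ (v2 ⋄ v6)) reduces to v4 ⋄ v3 ⋄ v2 ⋄ v6
(v1 ⋄ v5) reduces to v1 ⋄ v5
(((v4 ⋄ v3) ⋄ (v2 ⋄ v6)) ⋄ (v1 ⋄ v5)) reduces to v4 ⋄ v3 ⋄ v2 ⋄ v6 ⋄ v1 ⋄ v5


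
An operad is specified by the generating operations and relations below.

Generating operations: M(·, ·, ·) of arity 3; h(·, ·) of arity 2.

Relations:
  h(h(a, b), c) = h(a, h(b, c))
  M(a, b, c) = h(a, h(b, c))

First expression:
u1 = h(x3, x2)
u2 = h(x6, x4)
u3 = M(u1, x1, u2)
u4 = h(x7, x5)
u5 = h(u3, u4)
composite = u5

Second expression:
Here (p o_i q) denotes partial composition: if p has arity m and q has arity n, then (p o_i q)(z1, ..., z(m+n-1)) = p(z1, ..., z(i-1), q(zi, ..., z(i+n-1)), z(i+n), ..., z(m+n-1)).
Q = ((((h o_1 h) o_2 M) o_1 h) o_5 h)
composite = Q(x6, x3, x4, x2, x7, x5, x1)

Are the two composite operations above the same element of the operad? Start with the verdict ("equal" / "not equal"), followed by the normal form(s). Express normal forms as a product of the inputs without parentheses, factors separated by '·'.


not equal — first x3 · x2 · x1 · x6 · x4 · x7 · x5, second x6 · x3 · x4 · x2 · x7 · x5 · x1


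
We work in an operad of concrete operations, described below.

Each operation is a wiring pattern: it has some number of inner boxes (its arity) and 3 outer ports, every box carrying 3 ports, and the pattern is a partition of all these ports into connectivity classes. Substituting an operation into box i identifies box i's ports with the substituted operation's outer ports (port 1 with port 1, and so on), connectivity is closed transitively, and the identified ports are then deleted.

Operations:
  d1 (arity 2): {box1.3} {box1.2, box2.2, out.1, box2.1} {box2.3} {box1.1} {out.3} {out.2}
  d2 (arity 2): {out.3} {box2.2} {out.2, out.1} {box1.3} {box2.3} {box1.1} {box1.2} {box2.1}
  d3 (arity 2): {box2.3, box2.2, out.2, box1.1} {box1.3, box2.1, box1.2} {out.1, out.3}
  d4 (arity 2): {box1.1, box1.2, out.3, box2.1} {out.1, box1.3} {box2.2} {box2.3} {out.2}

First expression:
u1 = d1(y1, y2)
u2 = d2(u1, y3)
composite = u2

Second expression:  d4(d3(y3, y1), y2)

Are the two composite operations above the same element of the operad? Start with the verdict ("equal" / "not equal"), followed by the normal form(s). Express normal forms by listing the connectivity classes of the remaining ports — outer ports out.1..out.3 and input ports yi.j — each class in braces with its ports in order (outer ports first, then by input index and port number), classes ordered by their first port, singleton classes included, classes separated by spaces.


not equal: they reduce to {out.1, out.2} {out.3} {y1.1} {y1.2, y2.1, y2.2} {y1.3} {y2.3} {y3.1} {y3.2} {y3.3} and {out.1, out.3, y1.2, y1.3, y2.1, y3.1} {out.2} {y1.1, y3.2, y3.3} {y2.2} {y2.3}

Reducing the first expression gives {out.1, out.2} {out.3} {y1.1} {y1.2, y2.1, y2.2} {y1.3} {y2.3} {y3.1} {y3.2} {y3.3}
Reducing the second expression gives {out.1, out.3, y1.2, y1.3, y2.1, y3.1} {out.2} {y1.1, y3.2, y3.3} {y2.2} {y2.3}
They disagree, so not equal.


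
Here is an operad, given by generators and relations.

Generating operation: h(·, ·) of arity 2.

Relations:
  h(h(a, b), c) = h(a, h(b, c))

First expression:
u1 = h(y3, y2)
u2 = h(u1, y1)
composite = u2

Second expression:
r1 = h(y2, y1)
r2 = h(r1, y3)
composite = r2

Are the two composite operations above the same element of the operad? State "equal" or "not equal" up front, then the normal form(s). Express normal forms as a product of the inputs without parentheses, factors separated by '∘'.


Normal form of the first expression: y3 ∘ y2 ∘ y1
Normal form of the second expression: y2 ∘ y1 ∘ y3
The forms do not match — not equal.

not equal: they reduce to y3 ∘ y2 ∘ y1 and y2 ∘ y1 ∘ y3


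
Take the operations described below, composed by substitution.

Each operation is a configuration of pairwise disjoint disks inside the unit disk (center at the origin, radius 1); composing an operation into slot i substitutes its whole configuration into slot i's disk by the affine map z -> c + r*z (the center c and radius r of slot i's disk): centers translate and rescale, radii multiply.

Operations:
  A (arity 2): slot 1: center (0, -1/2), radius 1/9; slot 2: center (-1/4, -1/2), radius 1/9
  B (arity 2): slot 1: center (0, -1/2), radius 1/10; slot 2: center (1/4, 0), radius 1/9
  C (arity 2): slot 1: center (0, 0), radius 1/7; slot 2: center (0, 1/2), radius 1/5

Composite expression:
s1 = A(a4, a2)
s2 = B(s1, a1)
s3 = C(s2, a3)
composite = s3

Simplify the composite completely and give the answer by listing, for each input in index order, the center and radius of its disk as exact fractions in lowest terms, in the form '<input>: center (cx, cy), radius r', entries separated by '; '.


a1: center (1/28, 0), radius 1/63; a2: center (-1/280, -11/140), radius 1/630; a3: center (0, 1/2), radius 1/5; a4: center (0, -11/140), radius 1/630

Nesting under C composes maps z -> c + r*z down each a-path.
tracing a4 down its 3-map path: center (0, -11/140), radius 1/630
tracing a2 down its 3-map path: center (-1/280, -11/140), radius 1/630
tracing a1 down its 2-map path: center (1/28, 0), radius 1/63
tracing a3 down its 1-map path: center (0, 1/2), radius 1/5


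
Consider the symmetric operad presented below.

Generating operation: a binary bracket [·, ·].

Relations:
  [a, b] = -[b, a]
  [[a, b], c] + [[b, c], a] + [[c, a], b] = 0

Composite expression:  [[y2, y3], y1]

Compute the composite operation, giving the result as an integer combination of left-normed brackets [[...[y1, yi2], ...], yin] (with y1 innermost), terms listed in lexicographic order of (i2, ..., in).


-[[y1, y2], y3] + [[y1, y3], y2]


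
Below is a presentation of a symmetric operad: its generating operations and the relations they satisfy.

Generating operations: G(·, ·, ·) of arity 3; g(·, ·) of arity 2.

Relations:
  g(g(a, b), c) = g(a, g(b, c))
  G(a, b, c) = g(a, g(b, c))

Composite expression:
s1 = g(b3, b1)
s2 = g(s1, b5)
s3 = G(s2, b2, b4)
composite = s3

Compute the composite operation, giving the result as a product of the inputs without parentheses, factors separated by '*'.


b3 * b1 * b5 * b2 * b4

Key point: G is associative — brackets drop, the b-order remains.
g(b3, b1) unparenthesizes to b3 * b1
g(g(b3, b1), b5) unparenthesizes to b3 * b1 * b5
G(g(g(b3, b1), b5), b2, b4) unparenthesizes to b3 * b1 * b5 * b2 * b4


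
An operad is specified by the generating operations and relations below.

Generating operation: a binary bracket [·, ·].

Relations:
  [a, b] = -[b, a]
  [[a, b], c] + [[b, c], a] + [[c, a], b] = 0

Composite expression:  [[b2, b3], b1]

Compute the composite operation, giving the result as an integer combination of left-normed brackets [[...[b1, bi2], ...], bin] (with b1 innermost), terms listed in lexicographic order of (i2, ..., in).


-[[b1, b2], b3] + [[b1, b3], b2]

Skip Jacobi rewriting: expand, keep b1-initial words, read off terms.
Composite bracket: [[b2, b3], b1]
The bracket unfolds into 4 signed words via [a, b] = ab - ba (2^2 = 4).
Only words starting with b1 matter:
  sign of b1b2b3 is -1, so it contributes -[[b1, b2], b3]
  sign of b1b3b2 is +1, so it contributes +[[b1, b3], b2]


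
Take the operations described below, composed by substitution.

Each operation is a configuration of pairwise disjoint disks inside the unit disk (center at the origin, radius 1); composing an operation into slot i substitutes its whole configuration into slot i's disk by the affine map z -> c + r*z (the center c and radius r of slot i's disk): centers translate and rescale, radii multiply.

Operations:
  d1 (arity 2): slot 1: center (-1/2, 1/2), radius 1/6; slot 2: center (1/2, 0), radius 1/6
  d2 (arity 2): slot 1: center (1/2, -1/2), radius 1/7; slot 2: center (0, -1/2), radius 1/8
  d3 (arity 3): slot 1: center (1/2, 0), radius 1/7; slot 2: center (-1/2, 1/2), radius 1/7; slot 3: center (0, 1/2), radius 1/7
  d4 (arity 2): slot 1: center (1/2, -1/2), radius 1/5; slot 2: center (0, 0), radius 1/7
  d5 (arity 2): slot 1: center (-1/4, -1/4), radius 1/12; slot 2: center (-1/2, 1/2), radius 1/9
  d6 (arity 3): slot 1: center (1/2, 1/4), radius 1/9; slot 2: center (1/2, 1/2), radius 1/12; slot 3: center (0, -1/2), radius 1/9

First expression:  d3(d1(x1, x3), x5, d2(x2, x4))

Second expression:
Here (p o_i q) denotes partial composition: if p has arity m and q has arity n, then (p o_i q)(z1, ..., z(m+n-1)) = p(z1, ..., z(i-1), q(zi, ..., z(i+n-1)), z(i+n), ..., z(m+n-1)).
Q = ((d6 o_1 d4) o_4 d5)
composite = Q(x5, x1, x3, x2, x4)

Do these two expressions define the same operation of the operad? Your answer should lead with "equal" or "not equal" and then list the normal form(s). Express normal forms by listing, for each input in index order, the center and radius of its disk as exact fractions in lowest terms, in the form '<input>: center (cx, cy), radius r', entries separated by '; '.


not equal — first x1: center (3/7, 1/14), radius 1/42; x2: center (1/14, 3/7), radius 1/49; x3: center (4/7, 0), radius 1/42; x4: center (0, 3/7), radius 1/56; x5: center (-1/2, 1/2), radius 1/7, second x1: center (1/2, 1/4), radius 1/63; x2: center (-1/36, -19/36), radius 1/108; x3: center (1/2, 1/2), radius 1/12; x4: center (-1/18, -4/9), radius 1/81; x5: center (5/9, 7/36), radius 1/45

Normal form of the first expression: x1: center (3/7, 1/14), radius 1/42; x2: center (1/14, 3/7), radius 1/49; x3: center (4/7, 0), radius 1/42; x4: center (0, 3/7), radius 1/56; x5: center (-1/2, 1/2), radius 1/7
Normal form of the second expression: x1: center (1/2, 1/4), radius 1/63; x2: center (-1/36, -19/36), radius 1/108; x3: center (1/2, 1/2), radius 1/12; x4: center (-1/18, -4/9), radius 1/81; x5: center (5/9, 7/36), radius 1/45
They disagree, so not equal.


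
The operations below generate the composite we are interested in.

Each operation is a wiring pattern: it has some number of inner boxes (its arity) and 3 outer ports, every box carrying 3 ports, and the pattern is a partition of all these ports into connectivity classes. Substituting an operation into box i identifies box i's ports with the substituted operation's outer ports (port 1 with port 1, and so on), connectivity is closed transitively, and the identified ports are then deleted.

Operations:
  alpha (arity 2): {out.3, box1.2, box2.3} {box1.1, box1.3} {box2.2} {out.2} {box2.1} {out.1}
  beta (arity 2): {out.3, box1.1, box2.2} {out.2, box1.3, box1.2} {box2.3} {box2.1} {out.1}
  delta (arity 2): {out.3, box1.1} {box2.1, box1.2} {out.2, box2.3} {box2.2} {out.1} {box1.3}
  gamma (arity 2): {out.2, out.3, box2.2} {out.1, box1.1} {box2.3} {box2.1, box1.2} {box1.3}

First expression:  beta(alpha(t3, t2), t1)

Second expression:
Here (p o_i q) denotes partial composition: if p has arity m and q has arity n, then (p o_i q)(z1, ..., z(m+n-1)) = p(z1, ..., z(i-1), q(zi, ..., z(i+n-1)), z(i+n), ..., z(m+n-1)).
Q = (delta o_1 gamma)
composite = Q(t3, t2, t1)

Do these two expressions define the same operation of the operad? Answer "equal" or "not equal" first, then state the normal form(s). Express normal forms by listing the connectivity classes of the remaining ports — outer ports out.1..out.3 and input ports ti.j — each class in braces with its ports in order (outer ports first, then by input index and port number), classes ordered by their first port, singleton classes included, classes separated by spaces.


not equal; the first gives {out.1} {out.2, t2.3, t3.2} {out.3, t1.2} {t1.1} {t1.3} {t2.1} {t2.2} {t3.1, t3.3} and the second {out.1} {out.2, t1.3} {out.3, t3.1} {t1.1, t2.2} {t1.2} {t2.1, t3.2} {t2.3} {t3.3}

In normal form, the first expression is {out.1} {out.2, t2.3, t3.2} {out.3, t1.2} {t1.1} {t1.3} {t2.1} {t2.2} {t3.1, t3.3}
In normal form, the second expression is {out.1} {out.2, t1.3} {out.3, t3.1} {t1.1, t2.2} {t1.2} {t2.1, t3.2} {t2.3} {t3.3}
The normal forms differ: not equal.


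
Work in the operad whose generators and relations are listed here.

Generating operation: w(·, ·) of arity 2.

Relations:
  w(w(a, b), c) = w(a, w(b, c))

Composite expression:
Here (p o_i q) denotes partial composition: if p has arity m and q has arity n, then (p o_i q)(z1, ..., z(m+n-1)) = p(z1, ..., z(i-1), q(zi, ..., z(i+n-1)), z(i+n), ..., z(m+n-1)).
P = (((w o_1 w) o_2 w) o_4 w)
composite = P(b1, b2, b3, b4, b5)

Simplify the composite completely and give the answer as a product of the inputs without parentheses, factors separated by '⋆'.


b1 ⋆ b2 ⋆ b3 ⋆ b4 ⋆ b5

All parenthesizations of w agree; list the b-inputs left to right.
w(b2, b3) reduces to b2 ⋆ b3
w(b1, w(b2, b3)) reduces to b1 ⋆ b2 ⋆ b3
w(b4, b5) reduces to b4 ⋆ b5
w(w(b1, w(b2, b3)), w(b4, b5)) reduces to b1 ⋆ b2 ⋆ b3 ⋆ b4 ⋆ b5


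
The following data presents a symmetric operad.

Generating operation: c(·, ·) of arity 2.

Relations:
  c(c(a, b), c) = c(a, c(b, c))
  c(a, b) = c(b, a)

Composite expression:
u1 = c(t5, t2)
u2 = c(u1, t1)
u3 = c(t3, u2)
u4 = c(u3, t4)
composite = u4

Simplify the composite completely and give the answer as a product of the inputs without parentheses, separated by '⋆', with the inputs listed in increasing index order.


t1 ⋆ t2 ⋆ t3 ⋆ t4 ⋆ t5


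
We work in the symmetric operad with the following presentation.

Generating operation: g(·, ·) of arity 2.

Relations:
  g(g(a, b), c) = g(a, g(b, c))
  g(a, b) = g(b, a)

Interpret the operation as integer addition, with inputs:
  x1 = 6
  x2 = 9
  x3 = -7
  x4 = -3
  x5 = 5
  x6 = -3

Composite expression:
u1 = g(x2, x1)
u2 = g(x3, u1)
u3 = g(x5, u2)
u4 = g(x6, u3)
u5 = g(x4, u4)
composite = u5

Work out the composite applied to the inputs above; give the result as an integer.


g(x2, x1) = 15
g(x3, g(x2, x1)) = 8
g(x5, g(x3, g(x2, x1))) = 13
g(x6, g(x5, g(x3, g(x2, x1)))) = 10
g(x4, g(x6, g(x5, g(x3, g(x2, x1))))) = 7

7


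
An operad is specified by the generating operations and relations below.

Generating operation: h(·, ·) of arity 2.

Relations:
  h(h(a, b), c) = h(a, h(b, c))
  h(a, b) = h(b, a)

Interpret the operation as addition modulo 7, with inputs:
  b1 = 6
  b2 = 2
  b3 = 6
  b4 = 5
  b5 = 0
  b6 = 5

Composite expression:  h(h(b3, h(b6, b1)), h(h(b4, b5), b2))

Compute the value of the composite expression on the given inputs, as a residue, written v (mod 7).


3 (mod 7)

h(b6, b1) = 4
h(b3, h(b6, b1)) = 3
h(b4, b5) = 5
h(h(b4, b5), b2) = 0
h(h(b3, h(b6, b1)), h(h(b4, b5), b2)) = 3


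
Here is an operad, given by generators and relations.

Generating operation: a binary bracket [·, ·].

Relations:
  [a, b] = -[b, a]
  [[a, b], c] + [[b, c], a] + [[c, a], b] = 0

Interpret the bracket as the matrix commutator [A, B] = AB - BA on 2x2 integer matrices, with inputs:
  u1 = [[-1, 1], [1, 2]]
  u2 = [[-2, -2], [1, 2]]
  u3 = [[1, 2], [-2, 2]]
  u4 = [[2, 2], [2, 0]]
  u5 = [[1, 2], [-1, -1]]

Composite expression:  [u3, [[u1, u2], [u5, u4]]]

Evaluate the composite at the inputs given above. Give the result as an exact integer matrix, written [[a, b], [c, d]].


[[-192, 360], [264, 192]]

[u1, u2] = [[3, 10], [-1, -3]]
[u5, u4] = [[6, 0], [-6, -6]]
[[u1, u2], [u5, u4]] = [[-60, -120], [24, 60]]
[u3, [[u1, u2], [u5, u4]]] = [[-192, 360], [264, 192]]


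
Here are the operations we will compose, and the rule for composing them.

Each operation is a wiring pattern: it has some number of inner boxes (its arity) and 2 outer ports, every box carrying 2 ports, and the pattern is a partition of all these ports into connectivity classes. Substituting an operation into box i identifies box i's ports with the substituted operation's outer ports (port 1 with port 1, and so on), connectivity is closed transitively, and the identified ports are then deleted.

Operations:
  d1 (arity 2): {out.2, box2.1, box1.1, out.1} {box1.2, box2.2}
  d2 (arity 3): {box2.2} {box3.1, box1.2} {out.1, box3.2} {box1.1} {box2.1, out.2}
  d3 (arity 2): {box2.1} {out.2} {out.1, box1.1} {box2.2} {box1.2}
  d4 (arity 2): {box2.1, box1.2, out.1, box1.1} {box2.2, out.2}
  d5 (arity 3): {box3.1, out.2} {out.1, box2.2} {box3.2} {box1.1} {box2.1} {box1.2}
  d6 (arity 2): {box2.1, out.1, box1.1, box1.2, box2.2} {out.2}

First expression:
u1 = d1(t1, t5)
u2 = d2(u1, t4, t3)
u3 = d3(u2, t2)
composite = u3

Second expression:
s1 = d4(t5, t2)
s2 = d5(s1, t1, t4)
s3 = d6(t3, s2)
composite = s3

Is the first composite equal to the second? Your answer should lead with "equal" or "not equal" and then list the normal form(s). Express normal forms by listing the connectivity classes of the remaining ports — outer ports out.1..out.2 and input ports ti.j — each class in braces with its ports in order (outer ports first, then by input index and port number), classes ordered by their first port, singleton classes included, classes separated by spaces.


not equal; the first gives {out.1, t3.2} {out.2} {t1.1, t3.1, t5.1} {t1.2, t5.2} {t2.1} {t2.2} {t4.1} {t4.2} and the second {out.1, t1.2, t3.1, t3.2, t4.1} {out.2} {t1.1} {t2.1, t5.1, t5.2} {t2.2} {t4.2}

The first expression reduces to {out.1, t3.2} {out.2} {t1.1, t3.1, t5.1} {t1.2, t5.2} {t2.1} {t2.2} {t4.1} {t4.2}
The second expression reduces to {out.1, t1.2, t3.1, t3.2, t4.1} {out.2} {t1.1} {t2.1, t5.1, t5.2} {t2.2} {t4.2}
They disagree, so not equal.


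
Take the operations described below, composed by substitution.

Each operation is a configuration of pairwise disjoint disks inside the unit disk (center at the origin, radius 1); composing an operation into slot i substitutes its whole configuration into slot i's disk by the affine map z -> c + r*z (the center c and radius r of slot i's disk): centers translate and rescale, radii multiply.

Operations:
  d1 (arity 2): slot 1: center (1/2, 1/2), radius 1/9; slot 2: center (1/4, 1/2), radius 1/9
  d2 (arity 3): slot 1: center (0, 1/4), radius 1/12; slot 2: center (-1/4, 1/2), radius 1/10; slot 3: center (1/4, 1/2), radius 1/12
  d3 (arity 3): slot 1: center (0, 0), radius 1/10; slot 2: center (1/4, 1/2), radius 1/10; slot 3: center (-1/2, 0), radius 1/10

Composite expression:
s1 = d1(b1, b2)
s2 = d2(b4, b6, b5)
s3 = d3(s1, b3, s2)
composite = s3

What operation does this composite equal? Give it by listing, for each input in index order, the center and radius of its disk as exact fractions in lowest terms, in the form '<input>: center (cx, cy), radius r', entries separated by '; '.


b1: center (1/20, 1/20), radius 1/90; b2: center (1/40, 1/20), radius 1/90; b3: center (1/4, 1/2), radius 1/10; b4: center (-1/2, 1/40), radius 1/120; b5: center (-19/40, 1/20), radius 1/120; b6: center (-21/40, 1/20), radius 1/100

Affine substitution under d3: radii multiply and b-centers shift.
b1 passes through 2 substitutions, ending at center (1/20, 1/20), radius 1/90
b2 passes through 2 substitutions, ending at center (1/40, 1/20), radius 1/90
b3 passes through 1 substitution, ending at center (1/4, 1/2), radius 1/10
b4 passes through 2 substitutions, ending at center (-1/2, 1/40), radius 1/120
b6 passes through 2 substitutions, ending at center (-21/40, 1/20), radius 1/100
b5 passes through 2 substitutions, ending at center (-19/40, 1/20), radius 1/120


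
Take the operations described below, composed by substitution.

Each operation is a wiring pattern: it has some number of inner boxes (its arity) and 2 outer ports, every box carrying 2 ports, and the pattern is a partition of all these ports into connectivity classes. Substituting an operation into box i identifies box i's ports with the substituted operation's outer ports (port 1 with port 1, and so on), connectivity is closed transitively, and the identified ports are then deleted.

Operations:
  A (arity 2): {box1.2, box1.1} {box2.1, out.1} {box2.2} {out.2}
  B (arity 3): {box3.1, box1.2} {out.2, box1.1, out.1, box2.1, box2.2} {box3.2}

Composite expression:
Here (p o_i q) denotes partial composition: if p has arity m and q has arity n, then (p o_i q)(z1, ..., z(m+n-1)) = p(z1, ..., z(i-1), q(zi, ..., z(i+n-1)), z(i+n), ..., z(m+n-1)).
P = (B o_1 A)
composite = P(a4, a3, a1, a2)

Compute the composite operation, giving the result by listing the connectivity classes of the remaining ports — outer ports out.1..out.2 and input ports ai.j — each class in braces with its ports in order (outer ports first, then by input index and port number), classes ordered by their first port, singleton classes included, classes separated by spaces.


{out.1, out.2, a1.1, a1.2, a3.1} {a2.1} {a2.2} {a3.2} {a4.1, a4.2}

Substituting into B glues patterns; closure does the rest.
stage A: inputs (a4, a3), connectivity {out.1, a3.1} {out.2} {a3.2} {a4.1, a4.2}, out.j its boundary
stage B: inputs (a4, a3, a1, a2), connectivity {out.1, out.2, a1.1, a1.2, a3.1} {a2.1} {a2.2} {a3.2} {a4.1, a4.2}, out.j its boundary


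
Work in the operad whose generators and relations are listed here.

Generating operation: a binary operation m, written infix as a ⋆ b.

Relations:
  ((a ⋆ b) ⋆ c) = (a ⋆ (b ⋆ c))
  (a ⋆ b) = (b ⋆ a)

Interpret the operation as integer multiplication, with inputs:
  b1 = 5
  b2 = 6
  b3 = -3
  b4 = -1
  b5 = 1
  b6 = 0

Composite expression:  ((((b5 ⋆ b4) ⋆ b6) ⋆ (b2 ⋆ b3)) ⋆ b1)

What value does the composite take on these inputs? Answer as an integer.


0

(b5 ⋆ b4) = -1
((b5 ⋆ b4) ⋆ b6) = 0
(b2 ⋆ b3) = -18
(((b5 ⋆ b4) ⋆ b6) ⋆ (b2 ⋆ b3)) = 0
((((b5 ⋆ b4) ⋆ b6) ⋆ (b2 ⋆ b3)) ⋆ b1) = 0


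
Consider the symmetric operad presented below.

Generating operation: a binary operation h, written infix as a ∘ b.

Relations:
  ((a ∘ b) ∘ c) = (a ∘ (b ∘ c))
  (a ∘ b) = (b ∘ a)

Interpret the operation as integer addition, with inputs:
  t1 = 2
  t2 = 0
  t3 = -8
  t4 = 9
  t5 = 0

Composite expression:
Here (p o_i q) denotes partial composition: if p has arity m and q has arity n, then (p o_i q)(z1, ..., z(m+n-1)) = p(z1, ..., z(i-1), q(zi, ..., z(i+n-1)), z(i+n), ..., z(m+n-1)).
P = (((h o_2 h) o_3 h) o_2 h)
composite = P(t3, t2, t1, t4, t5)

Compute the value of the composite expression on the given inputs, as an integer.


3

(t2 ∘ t1) = 2
(t4 ∘ t5) = 9
((t2 ∘ t1) ∘ (t4 ∘ t5)) = 11
(t3 ∘ ((t2 ∘ t1) ∘ (t4 ∘ t5))) = 3


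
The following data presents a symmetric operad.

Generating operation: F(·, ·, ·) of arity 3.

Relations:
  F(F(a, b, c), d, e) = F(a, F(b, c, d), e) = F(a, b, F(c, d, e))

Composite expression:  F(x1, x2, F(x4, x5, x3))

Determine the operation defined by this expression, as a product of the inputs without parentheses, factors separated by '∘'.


x1 ∘ x2 ∘ x4 ∘ x5 ∘ x3

Key point: F is associative — brackets drop, the x-order remains.
F(x4, x5, x3) flattens to x4 ∘ x5 ∘ x3
F(x1, x2, F(x4, x5, x3)) flattens to x1 ∘ x2 ∘ x4 ∘ x5 ∘ x3


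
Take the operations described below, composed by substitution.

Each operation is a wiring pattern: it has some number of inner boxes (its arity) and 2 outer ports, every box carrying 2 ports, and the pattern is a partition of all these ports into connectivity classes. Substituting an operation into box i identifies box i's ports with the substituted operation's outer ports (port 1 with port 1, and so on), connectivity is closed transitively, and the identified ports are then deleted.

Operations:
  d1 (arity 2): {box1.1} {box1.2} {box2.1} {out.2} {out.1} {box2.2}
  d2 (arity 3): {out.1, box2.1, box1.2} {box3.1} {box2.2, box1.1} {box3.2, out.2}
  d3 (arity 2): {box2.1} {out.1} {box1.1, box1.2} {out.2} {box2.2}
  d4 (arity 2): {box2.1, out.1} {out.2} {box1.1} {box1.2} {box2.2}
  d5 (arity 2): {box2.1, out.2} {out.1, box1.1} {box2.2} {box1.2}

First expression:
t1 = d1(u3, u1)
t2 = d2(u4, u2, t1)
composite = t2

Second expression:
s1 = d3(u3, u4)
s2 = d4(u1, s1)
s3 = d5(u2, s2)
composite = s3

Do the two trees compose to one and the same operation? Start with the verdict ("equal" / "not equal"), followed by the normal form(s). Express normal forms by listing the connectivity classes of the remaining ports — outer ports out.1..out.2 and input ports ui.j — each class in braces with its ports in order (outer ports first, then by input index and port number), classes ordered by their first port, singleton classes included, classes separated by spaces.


not equal; the first gives {out.1, u2.1, u4.2} {out.2} {u1.1} {u1.2} {u2.2, u4.1} {u3.1} {u3.2} and the second {out.1, u2.1} {out.2} {u1.1} {u1.2} {u2.2} {u3.1, u3.2} {u4.1} {u4.2}

The first composite normalizes to {out.1, u2.1, u4.2} {out.2} {u1.1} {u1.2} {u2.2, u4.1} {u3.1} {u3.2}
The second composite normalizes to {out.1, u2.1} {out.2} {u1.1} {u1.2} {u2.2} {u3.1, u3.2} {u4.1} {u4.2}
They disagree, so not equal.


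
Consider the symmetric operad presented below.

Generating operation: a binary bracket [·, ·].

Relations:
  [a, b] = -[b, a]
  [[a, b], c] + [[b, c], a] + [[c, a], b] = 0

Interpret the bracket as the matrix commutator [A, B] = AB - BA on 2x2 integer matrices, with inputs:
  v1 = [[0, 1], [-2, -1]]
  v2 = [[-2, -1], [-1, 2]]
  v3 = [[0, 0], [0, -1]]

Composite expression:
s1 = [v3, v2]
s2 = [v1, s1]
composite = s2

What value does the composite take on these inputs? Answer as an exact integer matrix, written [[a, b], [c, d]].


[v3, v2] = [[0, -1], [1, 0]]
[v1, [v3, v2]] = [[-1, -1], [-1, 1]]

[[-1, -1], [-1, 1]]


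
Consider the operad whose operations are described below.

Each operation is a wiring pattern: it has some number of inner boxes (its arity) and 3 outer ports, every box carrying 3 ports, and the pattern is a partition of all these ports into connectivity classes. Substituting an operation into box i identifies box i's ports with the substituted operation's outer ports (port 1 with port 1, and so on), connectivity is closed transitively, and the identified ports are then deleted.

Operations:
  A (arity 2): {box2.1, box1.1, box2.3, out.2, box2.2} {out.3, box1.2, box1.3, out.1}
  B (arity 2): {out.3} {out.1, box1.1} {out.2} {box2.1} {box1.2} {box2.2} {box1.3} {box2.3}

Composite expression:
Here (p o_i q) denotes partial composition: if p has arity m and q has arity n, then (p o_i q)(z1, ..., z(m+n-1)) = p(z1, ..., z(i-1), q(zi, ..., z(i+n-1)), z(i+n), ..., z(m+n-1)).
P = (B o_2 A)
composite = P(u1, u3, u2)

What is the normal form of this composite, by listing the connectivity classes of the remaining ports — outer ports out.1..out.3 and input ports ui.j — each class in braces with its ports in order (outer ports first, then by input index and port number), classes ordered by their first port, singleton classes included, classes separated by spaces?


Two ports join when wires chain via B-identified ports.
A over (u3, u2) gives {out.1, out.3, u3.2, u3.3} {out.2, u2.1, u2.2, u2.3, u3.1}, out.j being that stage's outer ports
B over (u1, u3, u2) gives {out.1, u1.1} {out.2} {out.3} {u1.2} {u1.3} {u2.1, u2.2, u2.3, u3.1} {u3.2, u3.3}, out.j being that stage's outer ports

{out.1, u1.1} {out.2} {out.3} {u1.2} {u1.3} {u2.1, u2.2, u2.3, u3.1} {u3.2, u3.3}


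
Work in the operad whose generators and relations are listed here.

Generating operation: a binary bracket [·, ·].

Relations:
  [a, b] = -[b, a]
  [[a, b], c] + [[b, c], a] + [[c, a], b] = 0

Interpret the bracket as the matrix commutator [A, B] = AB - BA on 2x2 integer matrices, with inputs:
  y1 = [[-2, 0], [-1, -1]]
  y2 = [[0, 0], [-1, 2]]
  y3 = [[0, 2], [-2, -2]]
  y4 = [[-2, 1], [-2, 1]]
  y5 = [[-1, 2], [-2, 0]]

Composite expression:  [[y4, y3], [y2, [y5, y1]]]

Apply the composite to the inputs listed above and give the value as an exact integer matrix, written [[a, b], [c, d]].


[[-88, 16], [-64, 88]]

[y4, y3] = [[2, -8], [-10, -2]]
[y5, y1] = [[-2, 2], [1, 2]]
[y2, [y5, y1]] = [[2, -4], [6, -2]]
[[y4, y3], [y2, [y5, y1]]] = [[-88, 16], [-64, 88]]


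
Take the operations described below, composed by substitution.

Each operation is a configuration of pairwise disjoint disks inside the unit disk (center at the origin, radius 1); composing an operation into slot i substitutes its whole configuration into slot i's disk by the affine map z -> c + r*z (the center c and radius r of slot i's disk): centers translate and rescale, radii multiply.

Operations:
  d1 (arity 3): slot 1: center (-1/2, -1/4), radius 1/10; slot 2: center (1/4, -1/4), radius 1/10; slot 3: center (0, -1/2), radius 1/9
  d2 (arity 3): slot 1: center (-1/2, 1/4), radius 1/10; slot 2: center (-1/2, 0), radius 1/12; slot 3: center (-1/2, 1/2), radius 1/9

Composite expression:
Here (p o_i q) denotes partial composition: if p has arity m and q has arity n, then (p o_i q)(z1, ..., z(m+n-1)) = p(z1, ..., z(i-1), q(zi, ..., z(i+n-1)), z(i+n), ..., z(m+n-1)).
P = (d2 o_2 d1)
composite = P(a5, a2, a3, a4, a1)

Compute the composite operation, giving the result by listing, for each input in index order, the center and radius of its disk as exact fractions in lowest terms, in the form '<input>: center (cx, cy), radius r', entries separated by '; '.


a1: center (-1/2, 1/2), radius 1/9; a2: center (-13/24, -1/48), radius 1/120; a3: center (-23/48, -1/48), radius 1/120; a4: center (-1/2, -1/24), radius 1/108; a5: center (-1/2, 1/4), radius 1/10

Each a-disk chains the slot maps above it in d2; radii multiply.
a5: after 1 affine step, its disk has center (-1/2, 1/4), radius 1/10
a2: after 2 affine steps, its disk has center (-13/24, -1/48), radius 1/120
a3: after 2 affine steps, its disk has center (-23/48, -1/48), radius 1/120
a4: after 2 affine steps, its disk has center (-1/2, -1/24), radius 1/108
a1: after 1 affine step, its disk has center (-1/2, 1/2), radius 1/9


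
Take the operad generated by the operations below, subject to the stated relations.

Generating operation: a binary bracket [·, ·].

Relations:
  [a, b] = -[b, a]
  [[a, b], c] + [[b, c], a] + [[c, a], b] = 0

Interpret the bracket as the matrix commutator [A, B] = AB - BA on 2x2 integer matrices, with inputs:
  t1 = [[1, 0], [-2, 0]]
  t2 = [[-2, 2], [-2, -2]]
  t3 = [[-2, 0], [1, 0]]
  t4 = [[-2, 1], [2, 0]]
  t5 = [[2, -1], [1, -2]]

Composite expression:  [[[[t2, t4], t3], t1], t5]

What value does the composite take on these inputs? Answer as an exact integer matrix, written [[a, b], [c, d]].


[[-12, 64], [16, 12]]

[t2, t4] = [[6, 4], [4, -6]]
[[t2, t4], t3] = [[4, 8], [-20, -4]]
[[[t2, t4], t3], t1] = [[-16, -8], [-4, 16]]
[[[[t2, t4], t3], t1], t5] = [[-12, 64], [16, 12]]


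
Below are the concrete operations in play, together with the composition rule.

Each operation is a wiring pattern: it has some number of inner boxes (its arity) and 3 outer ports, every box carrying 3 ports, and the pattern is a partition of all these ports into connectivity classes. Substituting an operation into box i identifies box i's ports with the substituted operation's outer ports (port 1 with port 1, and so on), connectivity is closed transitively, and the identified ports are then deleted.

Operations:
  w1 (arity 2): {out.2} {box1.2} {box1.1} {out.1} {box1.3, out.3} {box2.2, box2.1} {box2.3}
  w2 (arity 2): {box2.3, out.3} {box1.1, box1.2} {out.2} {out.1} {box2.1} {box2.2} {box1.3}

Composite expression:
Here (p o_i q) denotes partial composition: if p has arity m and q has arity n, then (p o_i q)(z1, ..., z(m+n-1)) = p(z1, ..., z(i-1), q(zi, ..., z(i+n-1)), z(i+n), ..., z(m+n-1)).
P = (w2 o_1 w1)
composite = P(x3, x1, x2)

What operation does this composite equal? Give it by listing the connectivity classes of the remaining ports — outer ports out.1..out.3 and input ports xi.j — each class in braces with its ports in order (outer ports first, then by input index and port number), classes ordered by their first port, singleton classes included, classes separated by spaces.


{out.1} {out.2} {out.3, x2.3} {x1.1, x1.2} {x1.3} {x2.1} {x2.2} {x3.1} {x3.2} {x3.3}

Connectivity passes through glued w2-boundaries; trace each wire chain.
the subtree at w1 composes to {out.1} {out.2} {out.3, x3.3} {x1.1, x1.2} {x1.3} {x3.1} {x3.2} on (x3, x1); out.j = own outer ports
the subtree at w2 composes to {out.1} {out.2} {out.3, x2.3} {x1.1, x1.2} {x1.3} {x2.1} {x2.2} {x3.1} {x3.2} {x3.3} on (x3, x1, x2); out.j = own outer ports
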